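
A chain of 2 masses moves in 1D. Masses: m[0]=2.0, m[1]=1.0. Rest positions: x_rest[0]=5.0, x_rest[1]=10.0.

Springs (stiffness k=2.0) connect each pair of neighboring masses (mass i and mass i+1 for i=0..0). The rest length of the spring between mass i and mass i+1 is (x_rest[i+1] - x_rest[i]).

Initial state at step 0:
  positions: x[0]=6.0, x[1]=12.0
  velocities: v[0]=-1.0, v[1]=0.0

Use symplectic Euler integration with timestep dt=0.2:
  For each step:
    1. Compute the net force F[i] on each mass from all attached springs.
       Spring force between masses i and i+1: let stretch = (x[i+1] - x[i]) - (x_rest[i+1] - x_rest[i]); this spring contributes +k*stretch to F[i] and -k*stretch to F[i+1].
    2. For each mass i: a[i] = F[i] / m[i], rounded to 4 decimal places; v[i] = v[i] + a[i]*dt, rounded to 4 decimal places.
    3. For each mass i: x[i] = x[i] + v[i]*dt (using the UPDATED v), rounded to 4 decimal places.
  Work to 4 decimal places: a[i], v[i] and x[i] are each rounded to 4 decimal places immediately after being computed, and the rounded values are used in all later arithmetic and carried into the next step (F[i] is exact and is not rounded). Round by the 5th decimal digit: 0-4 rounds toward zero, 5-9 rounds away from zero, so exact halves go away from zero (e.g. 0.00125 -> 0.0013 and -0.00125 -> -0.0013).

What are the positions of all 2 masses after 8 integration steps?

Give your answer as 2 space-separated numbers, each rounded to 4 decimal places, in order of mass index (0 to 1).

Step 0: x=[6.0000 12.0000] v=[-1.0000 0.0000]
Step 1: x=[5.8400 11.9200] v=[-0.8000 -0.4000]
Step 2: x=[5.7232 11.7536] v=[-0.5840 -0.8320]
Step 3: x=[5.6476 11.5048] v=[-0.3779 -1.2442]
Step 4: x=[5.6063 11.1874] v=[-0.2065 -1.5871]
Step 5: x=[5.5882 10.8235] v=[-0.0903 -1.8195]
Step 6: x=[5.5796 10.4408] v=[-0.0432 -1.9136]
Step 7: x=[5.5654 10.0692] v=[-0.0710 -1.8581]
Step 8: x=[5.5314 9.7373] v=[-0.1702 -1.6596]

Answer: 5.5314 9.7373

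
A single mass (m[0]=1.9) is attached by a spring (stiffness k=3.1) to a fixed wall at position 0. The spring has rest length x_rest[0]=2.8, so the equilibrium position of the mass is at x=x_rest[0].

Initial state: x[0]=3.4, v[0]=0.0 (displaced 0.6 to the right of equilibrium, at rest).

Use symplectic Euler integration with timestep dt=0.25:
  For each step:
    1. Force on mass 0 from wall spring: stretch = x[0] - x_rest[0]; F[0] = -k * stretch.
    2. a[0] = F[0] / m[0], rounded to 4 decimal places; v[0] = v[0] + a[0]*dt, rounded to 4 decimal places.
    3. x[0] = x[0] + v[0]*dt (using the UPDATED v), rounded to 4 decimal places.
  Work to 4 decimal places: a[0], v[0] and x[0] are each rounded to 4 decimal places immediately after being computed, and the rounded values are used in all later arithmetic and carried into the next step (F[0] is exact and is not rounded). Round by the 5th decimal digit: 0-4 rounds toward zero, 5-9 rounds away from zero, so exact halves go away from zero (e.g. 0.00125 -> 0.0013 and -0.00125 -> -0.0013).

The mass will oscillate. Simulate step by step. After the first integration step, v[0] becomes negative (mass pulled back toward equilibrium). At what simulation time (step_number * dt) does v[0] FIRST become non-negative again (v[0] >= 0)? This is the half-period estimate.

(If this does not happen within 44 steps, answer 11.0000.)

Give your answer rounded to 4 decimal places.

Answer: 2.5000

Derivation:
Step 0: x=[3.4000] v=[0.0000]
Step 1: x=[3.3388] v=[-0.2447]
Step 2: x=[3.2227] v=[-0.4645]
Step 3: x=[3.0635] v=[-0.6369]
Step 4: x=[2.8774] v=[-0.7444]
Step 5: x=[2.6834] v=[-0.7760]
Step 6: x=[2.5013] v=[-0.7285]
Step 7: x=[2.3496] v=[-0.6067]
Step 8: x=[2.2439] v=[-0.4230]
Step 9: x=[2.1949] v=[-0.1962]
Step 10: x=[2.2076] v=[0.0506]
First v>=0 after going negative at step 10, time=2.5000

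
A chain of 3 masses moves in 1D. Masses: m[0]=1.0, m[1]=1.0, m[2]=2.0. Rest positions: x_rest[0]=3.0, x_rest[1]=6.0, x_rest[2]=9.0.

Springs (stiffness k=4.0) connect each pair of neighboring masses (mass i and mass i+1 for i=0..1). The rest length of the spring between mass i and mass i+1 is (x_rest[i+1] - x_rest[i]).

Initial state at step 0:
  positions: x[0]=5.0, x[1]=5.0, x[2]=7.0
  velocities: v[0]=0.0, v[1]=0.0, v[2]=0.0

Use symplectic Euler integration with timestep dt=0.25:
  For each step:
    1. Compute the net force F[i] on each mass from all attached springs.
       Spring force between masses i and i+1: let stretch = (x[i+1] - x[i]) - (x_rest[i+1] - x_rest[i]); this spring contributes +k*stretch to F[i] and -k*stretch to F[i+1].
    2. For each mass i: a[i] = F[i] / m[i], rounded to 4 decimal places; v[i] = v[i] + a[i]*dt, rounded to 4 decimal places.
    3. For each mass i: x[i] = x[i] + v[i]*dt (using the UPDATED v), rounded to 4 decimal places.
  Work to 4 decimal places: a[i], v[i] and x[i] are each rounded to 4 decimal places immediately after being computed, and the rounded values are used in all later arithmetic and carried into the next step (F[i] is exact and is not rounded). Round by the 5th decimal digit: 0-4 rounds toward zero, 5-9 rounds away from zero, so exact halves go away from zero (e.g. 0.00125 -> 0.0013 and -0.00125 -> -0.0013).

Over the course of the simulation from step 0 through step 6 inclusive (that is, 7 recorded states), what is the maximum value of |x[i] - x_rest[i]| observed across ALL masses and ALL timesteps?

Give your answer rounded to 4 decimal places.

Step 0: x=[5.0000 5.0000 7.0000] v=[0.0000 0.0000 0.0000]
Step 1: x=[4.2500 5.5000 7.1250] v=[-3.0000 2.0000 0.5000]
Step 2: x=[3.0625 6.0938 7.4219] v=[-4.7500 2.3750 1.1875]
Step 3: x=[1.8828 6.2618 7.9278] v=[-4.7187 0.6718 2.0235]
Step 4: x=[1.0479 5.7515 8.6004] v=[-3.3397 -2.0412 2.6905]
Step 5: x=[0.6389 4.7775 9.2919] v=[-1.6361 -3.8959 2.7661]
Step 6: x=[0.5145 3.8975 9.7941] v=[-0.4975 -3.5201 2.0089]
Max displacement = 2.4855

Answer: 2.4855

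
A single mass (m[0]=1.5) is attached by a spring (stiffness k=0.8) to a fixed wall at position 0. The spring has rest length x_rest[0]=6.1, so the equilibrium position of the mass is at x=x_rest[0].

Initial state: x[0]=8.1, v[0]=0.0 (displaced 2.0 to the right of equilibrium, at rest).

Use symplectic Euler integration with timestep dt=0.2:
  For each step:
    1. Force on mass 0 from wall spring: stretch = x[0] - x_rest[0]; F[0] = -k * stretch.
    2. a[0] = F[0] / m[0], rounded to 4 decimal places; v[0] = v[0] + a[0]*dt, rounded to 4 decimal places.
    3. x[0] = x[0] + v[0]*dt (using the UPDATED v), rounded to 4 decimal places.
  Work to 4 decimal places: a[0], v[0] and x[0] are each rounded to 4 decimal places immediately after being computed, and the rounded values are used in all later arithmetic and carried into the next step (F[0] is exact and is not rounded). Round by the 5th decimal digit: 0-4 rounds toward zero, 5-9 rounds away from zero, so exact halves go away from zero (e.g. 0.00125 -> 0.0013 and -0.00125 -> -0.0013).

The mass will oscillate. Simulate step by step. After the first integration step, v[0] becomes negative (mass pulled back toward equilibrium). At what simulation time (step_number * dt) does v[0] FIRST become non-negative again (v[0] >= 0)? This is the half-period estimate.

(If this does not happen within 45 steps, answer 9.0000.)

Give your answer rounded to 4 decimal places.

Answer: 4.4000

Derivation:
Step 0: x=[8.1000] v=[0.0000]
Step 1: x=[8.0573] v=[-0.2133]
Step 2: x=[7.9729] v=[-0.4221]
Step 3: x=[7.8485] v=[-0.6219]
Step 4: x=[7.6868] v=[-0.8084]
Step 5: x=[7.4913] v=[-0.9777]
Step 6: x=[7.2661] v=[-1.1261]
Step 7: x=[7.0160] v=[-1.2505]
Step 8: x=[6.7464] v=[-1.3482]
Step 9: x=[6.4630] v=[-1.4171]
Step 10: x=[6.1718] v=[-1.4558]
Step 11: x=[5.8791] v=[-1.4635]
Step 12: x=[5.5911] v=[-1.4399]
Step 13: x=[5.3140] v=[-1.3856]
Step 14: x=[5.0536] v=[-1.3018]
Step 15: x=[4.8156] v=[-1.1902]
Step 16: x=[4.6050] v=[-1.0532]
Step 17: x=[4.4263] v=[-0.8937]
Step 18: x=[4.2833] v=[-0.7152]
Step 19: x=[4.1790] v=[-0.5214]
Step 20: x=[4.1157] v=[-0.3165]
Step 21: x=[4.0947] v=[-0.1048]
Step 22: x=[4.1165] v=[0.1091]
First v>=0 after going negative at step 22, time=4.4000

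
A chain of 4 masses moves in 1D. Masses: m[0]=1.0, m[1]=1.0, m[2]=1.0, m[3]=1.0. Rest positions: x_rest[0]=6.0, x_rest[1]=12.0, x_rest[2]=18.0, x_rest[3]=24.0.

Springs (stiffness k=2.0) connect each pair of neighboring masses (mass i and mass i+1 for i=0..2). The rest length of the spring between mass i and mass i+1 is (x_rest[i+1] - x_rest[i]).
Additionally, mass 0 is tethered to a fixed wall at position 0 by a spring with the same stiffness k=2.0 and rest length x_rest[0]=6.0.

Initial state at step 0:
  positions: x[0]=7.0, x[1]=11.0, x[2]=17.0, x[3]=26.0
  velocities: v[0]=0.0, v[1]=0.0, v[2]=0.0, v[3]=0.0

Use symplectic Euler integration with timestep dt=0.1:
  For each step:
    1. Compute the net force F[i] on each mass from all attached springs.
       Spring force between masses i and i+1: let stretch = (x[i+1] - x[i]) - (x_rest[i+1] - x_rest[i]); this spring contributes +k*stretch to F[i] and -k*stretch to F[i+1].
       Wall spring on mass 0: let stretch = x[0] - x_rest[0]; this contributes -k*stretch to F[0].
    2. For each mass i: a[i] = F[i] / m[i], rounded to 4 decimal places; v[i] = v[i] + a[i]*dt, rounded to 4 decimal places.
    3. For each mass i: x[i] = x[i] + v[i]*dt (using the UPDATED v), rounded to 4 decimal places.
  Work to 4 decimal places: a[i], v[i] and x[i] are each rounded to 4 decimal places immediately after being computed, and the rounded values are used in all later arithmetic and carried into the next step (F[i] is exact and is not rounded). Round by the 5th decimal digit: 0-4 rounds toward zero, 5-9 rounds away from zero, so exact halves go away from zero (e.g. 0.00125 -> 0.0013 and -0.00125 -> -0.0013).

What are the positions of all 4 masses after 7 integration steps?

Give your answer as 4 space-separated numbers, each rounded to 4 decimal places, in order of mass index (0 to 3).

Answer: 5.6909 11.9330 18.3533 24.6013

Derivation:
Step 0: x=[7.0000 11.0000 17.0000 26.0000] v=[0.0000 0.0000 0.0000 0.0000]
Step 1: x=[6.9400 11.0400 17.0600 25.9400] v=[-0.6000 0.4000 0.6000 -0.6000]
Step 2: x=[6.8232 11.1184 17.1772 25.8224] v=[-1.1680 0.7840 1.1720 -1.1760]
Step 3: x=[6.6558 11.2321 17.3461 25.6519] v=[-1.6736 1.1367 1.6893 -1.7050]
Step 4: x=[6.4469 11.3765 17.5589 25.4353] v=[-2.0895 1.4442 2.1277 -2.1662]
Step 5: x=[6.2076 11.5460 17.8056 25.1812] v=[-2.3930 1.6948 2.4665 -2.5415]
Step 6: x=[5.9509 11.7339 18.0746 24.8995] v=[-2.5668 1.8790 2.6897 -2.8166]
Step 7: x=[5.6909 11.9330 18.3533 24.6013] v=[-2.6004 1.9905 2.7865 -2.9816]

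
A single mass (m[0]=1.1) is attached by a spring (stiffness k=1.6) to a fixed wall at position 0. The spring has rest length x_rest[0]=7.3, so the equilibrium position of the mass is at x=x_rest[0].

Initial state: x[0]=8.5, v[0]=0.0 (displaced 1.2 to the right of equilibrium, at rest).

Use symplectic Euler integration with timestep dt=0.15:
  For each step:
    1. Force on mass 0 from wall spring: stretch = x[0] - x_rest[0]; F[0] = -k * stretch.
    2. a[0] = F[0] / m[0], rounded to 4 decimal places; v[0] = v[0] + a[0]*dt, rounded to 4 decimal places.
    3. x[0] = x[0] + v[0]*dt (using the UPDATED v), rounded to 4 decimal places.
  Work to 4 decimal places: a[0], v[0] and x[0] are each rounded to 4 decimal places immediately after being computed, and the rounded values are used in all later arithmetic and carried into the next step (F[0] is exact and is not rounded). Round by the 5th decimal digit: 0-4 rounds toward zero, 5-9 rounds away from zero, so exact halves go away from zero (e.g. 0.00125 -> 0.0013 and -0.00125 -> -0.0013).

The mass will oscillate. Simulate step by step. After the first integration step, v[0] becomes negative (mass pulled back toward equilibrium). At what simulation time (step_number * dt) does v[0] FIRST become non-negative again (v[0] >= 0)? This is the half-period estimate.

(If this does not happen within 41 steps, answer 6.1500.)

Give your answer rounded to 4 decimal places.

Step 0: x=[8.5000] v=[0.0000]
Step 1: x=[8.4607] v=[-0.2618]
Step 2: x=[8.3835] v=[-0.5150]
Step 3: x=[8.2708] v=[-0.7514]
Step 4: x=[8.1263] v=[-0.9632]
Step 5: x=[7.9548] v=[-1.1435]
Step 6: x=[7.7618] v=[-1.2864]
Step 7: x=[7.5537] v=[-1.3872]
Step 8: x=[7.3373] v=[-1.4426]
Step 9: x=[7.1197] v=[-1.4507]
Step 10: x=[6.9080] v=[-1.4114]
Step 11: x=[6.7091] v=[-1.3259]
Step 12: x=[6.5296] v=[-1.1970]
Step 13: x=[6.3753] v=[-1.0289]
Step 14: x=[6.2512] v=[-0.8272]
Step 15: x=[6.1614] v=[-0.5984]
Step 16: x=[6.1089] v=[-0.3500]
Step 17: x=[6.0954] v=[-0.0901]
Step 18: x=[6.1213] v=[0.1727]
First v>=0 after going negative at step 18, time=2.7000

Answer: 2.7000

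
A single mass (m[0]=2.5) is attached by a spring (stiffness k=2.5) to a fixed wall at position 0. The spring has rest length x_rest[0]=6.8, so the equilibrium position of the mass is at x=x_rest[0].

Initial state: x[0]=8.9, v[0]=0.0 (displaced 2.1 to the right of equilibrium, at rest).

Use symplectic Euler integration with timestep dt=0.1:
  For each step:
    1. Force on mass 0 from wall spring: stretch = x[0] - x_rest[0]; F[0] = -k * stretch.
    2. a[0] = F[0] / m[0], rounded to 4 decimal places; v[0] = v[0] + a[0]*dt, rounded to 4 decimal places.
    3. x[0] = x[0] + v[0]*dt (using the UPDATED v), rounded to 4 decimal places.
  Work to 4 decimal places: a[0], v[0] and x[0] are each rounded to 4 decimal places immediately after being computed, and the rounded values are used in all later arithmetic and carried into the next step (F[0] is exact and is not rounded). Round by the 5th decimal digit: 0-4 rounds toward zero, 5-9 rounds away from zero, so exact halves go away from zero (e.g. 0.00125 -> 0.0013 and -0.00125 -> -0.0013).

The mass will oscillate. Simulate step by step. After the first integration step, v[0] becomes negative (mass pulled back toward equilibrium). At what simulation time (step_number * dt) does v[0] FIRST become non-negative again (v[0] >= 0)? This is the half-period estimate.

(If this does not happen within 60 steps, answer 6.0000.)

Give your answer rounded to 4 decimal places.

Step 0: x=[8.9000] v=[0.0000]
Step 1: x=[8.8790] v=[-0.2100]
Step 2: x=[8.8372] v=[-0.4179]
Step 3: x=[8.7750] v=[-0.6216]
Step 4: x=[8.6931] v=[-0.8191]
Step 5: x=[8.5923] v=[-1.0084]
Step 6: x=[8.4735] v=[-1.1876]
Step 7: x=[8.3380] v=[-1.3550]
Step 8: x=[8.1871] v=[-1.5088]
Step 9: x=[8.0224] v=[-1.6475]
Step 10: x=[7.8454] v=[-1.7697]
Step 11: x=[7.6580] v=[-1.8742]
Step 12: x=[7.4620] v=[-1.9600]
Step 13: x=[7.2594] v=[-2.0262]
Step 14: x=[7.0522] v=[-2.0721]
Step 15: x=[6.8425] v=[-2.0973]
Step 16: x=[6.6323] v=[-2.1016]
Step 17: x=[6.4238] v=[-2.0848]
Step 18: x=[6.2191] v=[-2.0472]
Step 19: x=[6.0202] v=[-1.9891]
Step 20: x=[5.8291] v=[-1.9111]
Step 21: x=[5.6477] v=[-1.8140]
Step 22: x=[5.4778] v=[-1.6988]
Step 23: x=[5.3211] v=[-1.5666]
Step 24: x=[5.1792] v=[-1.4187]
Step 25: x=[5.0535] v=[-1.2566]
Step 26: x=[4.9453] v=[-1.0820]
Step 27: x=[4.8557] v=[-0.8965]
Step 28: x=[4.7855] v=[-0.7021]
Step 29: x=[4.7354] v=[-0.5007]
Step 30: x=[4.7060] v=[-0.2942]
Step 31: x=[4.6975] v=[-0.0848]
Step 32: x=[4.7101] v=[0.1255]
First v>=0 after going negative at step 32, time=3.2000

Answer: 3.2000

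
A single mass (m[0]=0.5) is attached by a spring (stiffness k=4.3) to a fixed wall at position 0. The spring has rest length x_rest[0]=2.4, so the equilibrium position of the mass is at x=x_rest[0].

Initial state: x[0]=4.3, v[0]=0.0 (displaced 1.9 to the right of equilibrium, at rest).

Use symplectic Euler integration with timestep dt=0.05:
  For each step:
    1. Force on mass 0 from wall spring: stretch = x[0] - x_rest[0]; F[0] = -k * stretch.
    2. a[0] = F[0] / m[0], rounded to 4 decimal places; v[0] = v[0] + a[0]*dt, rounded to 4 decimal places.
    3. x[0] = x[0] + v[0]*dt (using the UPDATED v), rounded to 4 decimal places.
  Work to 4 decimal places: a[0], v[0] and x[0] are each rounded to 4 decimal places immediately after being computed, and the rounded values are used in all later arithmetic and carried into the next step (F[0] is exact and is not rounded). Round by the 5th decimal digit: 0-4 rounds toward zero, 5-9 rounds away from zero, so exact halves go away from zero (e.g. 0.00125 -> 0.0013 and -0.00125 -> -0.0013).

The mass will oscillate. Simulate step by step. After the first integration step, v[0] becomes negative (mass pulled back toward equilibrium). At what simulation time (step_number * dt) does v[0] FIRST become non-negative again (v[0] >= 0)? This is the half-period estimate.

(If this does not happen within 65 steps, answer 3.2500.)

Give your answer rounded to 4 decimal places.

Answer: 1.1000

Derivation:
Step 0: x=[4.3000] v=[0.0000]
Step 1: x=[4.2592] v=[-0.8170]
Step 2: x=[4.1784] v=[-1.6165]
Step 3: x=[4.0593] v=[-2.3812]
Step 4: x=[3.9046] v=[-3.0947]
Step 5: x=[3.7175] v=[-3.7417]
Step 6: x=[3.5021] v=[-4.3082]
Step 7: x=[3.2630] v=[-4.7821]
Step 8: x=[3.0053] v=[-5.1532]
Step 9: x=[2.7346] v=[-5.4135]
Step 10: x=[2.4567] v=[-5.5574]
Step 11: x=[2.1776] v=[-5.5818]
Step 12: x=[1.9033] v=[-5.4862]
Step 13: x=[1.6397] v=[-5.2726]
Step 14: x=[1.3924] v=[-4.9457]
Step 15: x=[1.1668] v=[-4.5124]
Step 16: x=[0.9677] v=[-3.9821]
Step 17: x=[0.7994] v=[-3.3662]
Step 18: x=[0.6655] v=[-2.6779]
Step 19: x=[0.5689] v=[-1.9321]
Step 20: x=[0.5117] v=[-1.1447]
Step 21: x=[0.4951] v=[-0.3327]
Step 22: x=[0.5194] v=[0.4864]
First v>=0 after going negative at step 22, time=1.1000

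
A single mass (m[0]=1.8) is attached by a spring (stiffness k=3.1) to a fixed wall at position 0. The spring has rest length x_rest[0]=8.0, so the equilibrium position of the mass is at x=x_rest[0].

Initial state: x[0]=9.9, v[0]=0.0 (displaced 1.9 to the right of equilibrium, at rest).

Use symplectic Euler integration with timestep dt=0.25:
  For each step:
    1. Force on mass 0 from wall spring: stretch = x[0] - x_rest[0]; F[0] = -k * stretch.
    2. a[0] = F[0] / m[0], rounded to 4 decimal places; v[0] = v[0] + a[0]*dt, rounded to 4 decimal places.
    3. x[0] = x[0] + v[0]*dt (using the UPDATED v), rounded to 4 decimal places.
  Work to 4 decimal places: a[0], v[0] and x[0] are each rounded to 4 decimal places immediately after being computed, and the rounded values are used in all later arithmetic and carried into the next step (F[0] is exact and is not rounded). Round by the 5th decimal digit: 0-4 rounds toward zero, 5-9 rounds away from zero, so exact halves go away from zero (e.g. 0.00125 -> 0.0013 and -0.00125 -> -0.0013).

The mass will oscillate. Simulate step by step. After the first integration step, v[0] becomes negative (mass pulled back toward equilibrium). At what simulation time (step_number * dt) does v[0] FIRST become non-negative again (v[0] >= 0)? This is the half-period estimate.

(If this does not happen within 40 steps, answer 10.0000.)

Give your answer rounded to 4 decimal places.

Answer: 2.5000

Derivation:
Step 0: x=[9.9000] v=[0.0000]
Step 1: x=[9.6955] v=[-0.8181]
Step 2: x=[9.3085] v=[-1.5481]
Step 3: x=[8.7806] v=[-2.1115]
Step 4: x=[8.1687] v=[-2.4476]
Step 5: x=[7.5387] v=[-2.5202]
Step 6: x=[6.9583] v=[-2.3216]
Step 7: x=[6.4900] v=[-1.8731]
Step 8: x=[6.1843] v=[-1.2230]
Step 9: x=[6.0740] v=[-0.4413]
Step 10: x=[6.1710] v=[0.3880]
First v>=0 after going negative at step 10, time=2.5000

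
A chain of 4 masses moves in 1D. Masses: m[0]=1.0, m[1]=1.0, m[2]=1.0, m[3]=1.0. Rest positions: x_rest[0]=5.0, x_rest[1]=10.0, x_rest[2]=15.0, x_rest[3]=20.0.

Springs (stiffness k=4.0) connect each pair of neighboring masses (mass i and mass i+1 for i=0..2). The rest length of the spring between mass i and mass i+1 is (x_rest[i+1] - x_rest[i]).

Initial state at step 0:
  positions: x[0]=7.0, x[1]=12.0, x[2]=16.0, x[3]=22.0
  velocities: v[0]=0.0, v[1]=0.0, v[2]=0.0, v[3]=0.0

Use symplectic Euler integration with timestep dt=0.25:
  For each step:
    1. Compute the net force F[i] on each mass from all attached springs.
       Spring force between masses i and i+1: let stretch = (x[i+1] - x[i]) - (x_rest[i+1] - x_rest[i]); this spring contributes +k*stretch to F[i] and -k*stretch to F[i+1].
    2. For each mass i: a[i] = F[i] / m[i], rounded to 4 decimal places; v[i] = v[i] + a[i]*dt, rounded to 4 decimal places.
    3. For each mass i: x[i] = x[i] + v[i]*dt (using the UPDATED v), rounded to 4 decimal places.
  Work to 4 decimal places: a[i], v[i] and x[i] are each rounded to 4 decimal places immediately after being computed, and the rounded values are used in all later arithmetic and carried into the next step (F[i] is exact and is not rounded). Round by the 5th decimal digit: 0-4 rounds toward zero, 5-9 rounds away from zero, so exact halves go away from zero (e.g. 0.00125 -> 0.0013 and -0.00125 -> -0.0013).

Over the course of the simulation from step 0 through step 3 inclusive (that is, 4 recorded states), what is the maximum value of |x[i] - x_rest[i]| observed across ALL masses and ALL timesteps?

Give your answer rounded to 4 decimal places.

Step 0: x=[7.0000 12.0000 16.0000 22.0000] v=[0.0000 0.0000 0.0000 0.0000]
Step 1: x=[7.0000 11.7500 16.5000 21.7500] v=[0.0000 -1.0000 2.0000 -1.0000]
Step 2: x=[6.9375 11.5000 17.1250 21.4375] v=[-0.2500 -1.0000 2.5000 -1.2500]
Step 3: x=[6.7656 11.5156 17.4219 21.2969] v=[-0.6875 0.0625 1.1875 -0.5625]
Max displacement = 2.4219

Answer: 2.4219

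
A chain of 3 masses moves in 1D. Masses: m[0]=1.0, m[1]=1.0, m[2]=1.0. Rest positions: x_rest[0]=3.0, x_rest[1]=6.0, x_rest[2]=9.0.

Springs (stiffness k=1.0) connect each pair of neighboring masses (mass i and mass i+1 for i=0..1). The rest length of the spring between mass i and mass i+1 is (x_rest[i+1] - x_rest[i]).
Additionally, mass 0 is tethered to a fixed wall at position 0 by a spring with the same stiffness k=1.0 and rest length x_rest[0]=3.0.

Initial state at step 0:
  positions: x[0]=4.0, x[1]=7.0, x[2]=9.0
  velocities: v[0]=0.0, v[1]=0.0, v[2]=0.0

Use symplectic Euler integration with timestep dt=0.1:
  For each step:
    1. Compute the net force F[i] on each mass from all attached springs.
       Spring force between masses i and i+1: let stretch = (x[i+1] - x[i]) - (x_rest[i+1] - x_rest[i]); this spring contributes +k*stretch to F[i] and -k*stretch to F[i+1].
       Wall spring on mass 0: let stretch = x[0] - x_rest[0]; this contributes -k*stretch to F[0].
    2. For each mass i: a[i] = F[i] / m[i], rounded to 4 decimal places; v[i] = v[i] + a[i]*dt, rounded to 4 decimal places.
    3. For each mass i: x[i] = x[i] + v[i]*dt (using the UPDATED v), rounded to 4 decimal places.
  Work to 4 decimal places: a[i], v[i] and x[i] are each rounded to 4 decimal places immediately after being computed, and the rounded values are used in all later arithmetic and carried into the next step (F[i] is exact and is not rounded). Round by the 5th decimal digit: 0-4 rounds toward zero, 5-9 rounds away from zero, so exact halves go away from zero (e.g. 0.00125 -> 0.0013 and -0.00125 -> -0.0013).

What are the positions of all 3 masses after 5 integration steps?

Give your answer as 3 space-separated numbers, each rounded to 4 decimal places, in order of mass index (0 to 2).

Step 0: x=[4.0000 7.0000 9.0000] v=[0.0000 0.0000 0.0000]
Step 1: x=[3.9900 6.9900 9.0100] v=[-0.1000 -0.1000 0.1000]
Step 2: x=[3.9701 6.9702 9.0298] v=[-0.1990 -0.1980 0.1980]
Step 3: x=[3.9405 6.9410 9.0590] v=[-0.2960 -0.2921 0.2920]
Step 4: x=[3.9015 6.9030 9.0970] v=[-0.3900 -0.3804 0.3802]
Step 5: x=[3.8535 6.8569 9.1431] v=[-0.4800 -0.4612 0.4608]

Answer: 3.8535 6.8569 9.1431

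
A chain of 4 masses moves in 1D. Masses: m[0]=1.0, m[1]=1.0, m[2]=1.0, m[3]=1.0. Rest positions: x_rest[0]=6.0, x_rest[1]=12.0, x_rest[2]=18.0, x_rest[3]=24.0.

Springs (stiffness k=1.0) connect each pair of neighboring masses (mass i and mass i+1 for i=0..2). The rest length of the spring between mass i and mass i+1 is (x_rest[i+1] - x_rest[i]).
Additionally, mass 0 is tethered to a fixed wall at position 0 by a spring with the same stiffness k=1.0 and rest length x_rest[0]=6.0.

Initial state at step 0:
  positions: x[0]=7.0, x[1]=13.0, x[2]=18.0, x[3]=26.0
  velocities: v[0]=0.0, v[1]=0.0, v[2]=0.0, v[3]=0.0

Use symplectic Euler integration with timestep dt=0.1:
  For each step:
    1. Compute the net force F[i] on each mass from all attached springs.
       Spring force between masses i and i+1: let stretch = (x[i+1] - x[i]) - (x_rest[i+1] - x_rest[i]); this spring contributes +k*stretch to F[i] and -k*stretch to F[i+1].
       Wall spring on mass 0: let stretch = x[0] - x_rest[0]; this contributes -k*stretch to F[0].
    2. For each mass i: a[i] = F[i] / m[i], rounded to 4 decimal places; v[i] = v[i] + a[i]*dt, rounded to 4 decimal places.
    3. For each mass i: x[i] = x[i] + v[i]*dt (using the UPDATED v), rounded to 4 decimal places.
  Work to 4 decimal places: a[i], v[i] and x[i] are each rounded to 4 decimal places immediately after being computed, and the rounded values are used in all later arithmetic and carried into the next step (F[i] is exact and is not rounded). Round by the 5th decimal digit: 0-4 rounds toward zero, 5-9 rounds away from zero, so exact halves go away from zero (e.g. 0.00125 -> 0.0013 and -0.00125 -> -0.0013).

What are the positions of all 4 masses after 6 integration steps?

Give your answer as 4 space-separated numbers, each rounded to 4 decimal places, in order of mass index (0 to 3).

Step 0: x=[7.0000 13.0000 18.0000 26.0000] v=[0.0000 0.0000 0.0000 0.0000]
Step 1: x=[6.9900 12.9900 18.0300 25.9800] v=[-0.1000 -0.1000 0.3000 -0.2000]
Step 2: x=[6.9701 12.9704 18.0891 25.9405] v=[-0.1990 -0.1960 0.5910 -0.3950]
Step 3: x=[6.9405 12.9420 18.1755 25.8825] v=[-0.2960 -0.2842 0.8643 -0.5801]
Step 4: x=[6.9015 12.9059 18.2867 25.8074] v=[-0.3899 -0.3610 1.1117 -0.7508]
Step 5: x=[6.8535 12.8636 18.4193 25.7171] v=[-0.4796 -0.4234 1.3257 -0.9029]
Step 6: x=[6.7971 12.8167 18.5693 25.6138] v=[-0.5639 -0.4688 1.4999 -1.0327]

Answer: 6.7971 12.8167 18.5693 25.6138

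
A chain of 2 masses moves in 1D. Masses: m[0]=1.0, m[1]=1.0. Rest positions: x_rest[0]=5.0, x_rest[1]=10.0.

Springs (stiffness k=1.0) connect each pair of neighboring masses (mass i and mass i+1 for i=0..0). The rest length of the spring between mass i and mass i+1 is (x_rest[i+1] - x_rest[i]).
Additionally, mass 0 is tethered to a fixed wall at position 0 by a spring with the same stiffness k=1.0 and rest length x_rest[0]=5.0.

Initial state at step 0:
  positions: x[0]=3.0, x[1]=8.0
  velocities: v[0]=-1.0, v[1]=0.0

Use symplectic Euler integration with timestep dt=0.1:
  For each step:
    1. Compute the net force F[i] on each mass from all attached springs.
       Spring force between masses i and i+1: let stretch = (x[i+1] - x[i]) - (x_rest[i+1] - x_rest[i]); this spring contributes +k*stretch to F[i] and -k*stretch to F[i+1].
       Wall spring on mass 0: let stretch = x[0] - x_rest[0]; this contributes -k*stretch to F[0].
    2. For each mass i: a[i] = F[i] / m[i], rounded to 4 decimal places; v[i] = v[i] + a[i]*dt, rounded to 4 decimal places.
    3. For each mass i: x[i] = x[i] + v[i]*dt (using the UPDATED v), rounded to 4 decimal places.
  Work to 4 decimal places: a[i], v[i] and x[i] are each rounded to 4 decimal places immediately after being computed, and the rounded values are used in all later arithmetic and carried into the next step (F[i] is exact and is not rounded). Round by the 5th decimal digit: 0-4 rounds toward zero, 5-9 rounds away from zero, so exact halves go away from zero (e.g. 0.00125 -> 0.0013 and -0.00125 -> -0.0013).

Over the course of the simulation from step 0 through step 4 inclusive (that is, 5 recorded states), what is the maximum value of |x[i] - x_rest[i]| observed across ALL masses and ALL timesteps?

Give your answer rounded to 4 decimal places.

Answer: 2.1862

Derivation:
Step 0: x=[3.0000 8.0000] v=[-1.0000 0.0000]
Step 1: x=[2.9200 8.0000] v=[-0.8000 0.0000]
Step 2: x=[2.8616 7.9992] v=[-0.5840 -0.0080]
Step 3: x=[2.8260 7.9970] v=[-0.3564 -0.0218]
Step 4: x=[2.8138 7.9931] v=[-0.1219 -0.0389]
Max displacement = 2.1862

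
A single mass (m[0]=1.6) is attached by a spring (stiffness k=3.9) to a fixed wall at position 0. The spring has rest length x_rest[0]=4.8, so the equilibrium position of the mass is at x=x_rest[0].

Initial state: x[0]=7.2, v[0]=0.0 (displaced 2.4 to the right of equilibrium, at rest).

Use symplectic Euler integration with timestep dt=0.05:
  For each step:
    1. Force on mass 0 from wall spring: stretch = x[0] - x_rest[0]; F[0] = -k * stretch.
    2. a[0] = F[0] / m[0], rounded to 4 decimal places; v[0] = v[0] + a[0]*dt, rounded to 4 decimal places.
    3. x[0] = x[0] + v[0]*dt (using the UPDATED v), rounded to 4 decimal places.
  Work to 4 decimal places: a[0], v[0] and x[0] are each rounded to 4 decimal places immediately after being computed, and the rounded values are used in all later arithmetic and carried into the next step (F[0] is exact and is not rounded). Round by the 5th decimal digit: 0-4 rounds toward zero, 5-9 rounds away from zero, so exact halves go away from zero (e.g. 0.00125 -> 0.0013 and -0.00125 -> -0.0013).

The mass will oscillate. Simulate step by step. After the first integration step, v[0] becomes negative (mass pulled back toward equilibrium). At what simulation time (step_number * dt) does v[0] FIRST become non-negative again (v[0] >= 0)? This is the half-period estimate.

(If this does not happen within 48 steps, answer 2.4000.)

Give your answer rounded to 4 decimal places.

Answer: 2.0500

Derivation:
Step 0: x=[7.2000] v=[0.0000]
Step 1: x=[7.1854] v=[-0.2925]
Step 2: x=[7.1562] v=[-0.5832]
Step 3: x=[7.1127] v=[-0.8704]
Step 4: x=[7.0551] v=[-1.1523]
Step 5: x=[6.9837] v=[-1.4271]
Step 6: x=[6.8990] v=[-1.6932]
Step 7: x=[6.8016] v=[-1.9490]
Step 8: x=[6.6920] v=[-2.1929]
Step 9: x=[6.5708] v=[-2.4235]
Step 10: x=[6.4388] v=[-2.6393]
Step 11: x=[6.2969] v=[-2.8390]
Step 12: x=[6.1458] v=[-3.0214]
Step 13: x=[5.9865] v=[-3.1854]
Step 14: x=[5.8200] v=[-3.3300]
Step 15: x=[5.6473] v=[-3.4543]
Step 16: x=[5.4694] v=[-3.5576]
Step 17: x=[5.2874] v=[-3.6392]
Step 18: x=[5.1025] v=[-3.6986]
Step 19: x=[4.9157] v=[-3.7355]
Step 20: x=[4.7282] v=[-3.7496]
Step 21: x=[4.5412] v=[-3.7409]
Step 22: x=[4.3557] v=[-3.7094]
Step 23: x=[4.1729] v=[-3.6553]
Step 24: x=[3.9940] v=[-3.5789]
Step 25: x=[3.8200] v=[-3.4807]
Step 26: x=[3.6519] v=[-3.3613]
Step 27: x=[3.4908] v=[-3.2214]
Step 28: x=[3.3377] v=[-3.0618]
Step 29: x=[3.1935] v=[-2.8836]
Step 30: x=[3.0591] v=[-2.6878]
Step 31: x=[2.9353] v=[-2.4756]
Step 32: x=[2.8229] v=[-2.2483]
Step 33: x=[2.7225] v=[-2.0073]
Step 34: x=[2.6348] v=[-1.7541]
Step 35: x=[2.5603] v=[-1.4902]
Step 36: x=[2.4994] v=[-1.2172]
Step 37: x=[2.4526] v=[-0.9368]
Step 38: x=[2.4201] v=[-0.6507]
Step 39: x=[2.4021] v=[-0.3607]
Step 40: x=[2.3987] v=[-0.0685]
Step 41: x=[2.4099] v=[0.2242]
First v>=0 after going negative at step 41, time=2.0500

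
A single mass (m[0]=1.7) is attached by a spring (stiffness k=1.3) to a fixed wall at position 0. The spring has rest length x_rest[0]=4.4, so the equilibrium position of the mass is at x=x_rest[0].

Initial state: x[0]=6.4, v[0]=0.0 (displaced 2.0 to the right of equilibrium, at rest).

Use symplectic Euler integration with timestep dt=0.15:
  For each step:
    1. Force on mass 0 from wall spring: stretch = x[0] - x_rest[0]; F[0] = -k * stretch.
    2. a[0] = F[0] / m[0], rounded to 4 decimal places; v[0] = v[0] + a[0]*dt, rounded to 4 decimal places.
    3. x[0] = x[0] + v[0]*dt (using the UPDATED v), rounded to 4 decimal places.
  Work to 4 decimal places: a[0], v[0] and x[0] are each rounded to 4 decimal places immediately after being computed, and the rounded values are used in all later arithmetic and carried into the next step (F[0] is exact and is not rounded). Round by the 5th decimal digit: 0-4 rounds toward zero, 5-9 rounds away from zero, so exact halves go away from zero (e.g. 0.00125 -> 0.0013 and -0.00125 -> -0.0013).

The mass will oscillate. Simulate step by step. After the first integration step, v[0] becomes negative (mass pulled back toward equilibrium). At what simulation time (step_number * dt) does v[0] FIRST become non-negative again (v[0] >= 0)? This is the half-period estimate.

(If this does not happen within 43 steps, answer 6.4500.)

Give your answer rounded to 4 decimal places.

Answer: 3.6000

Derivation:
Step 0: x=[6.4000] v=[0.0000]
Step 1: x=[6.3656] v=[-0.2294]
Step 2: x=[6.2974] v=[-0.4549]
Step 3: x=[6.1965] v=[-0.6726]
Step 4: x=[6.0647] v=[-0.8787]
Step 5: x=[5.9042] v=[-1.0697]
Step 6: x=[5.7179] v=[-1.2422]
Step 7: x=[5.5089] v=[-1.3934]
Step 8: x=[5.2808] v=[-1.5206]
Step 9: x=[5.0376] v=[-1.6216]
Step 10: x=[4.7834] v=[-1.6947]
Step 11: x=[4.5226] v=[-1.7387]
Step 12: x=[4.2597] v=[-1.7528]
Step 13: x=[3.9992] v=[-1.7367]
Step 14: x=[3.7456] v=[-1.6907]
Step 15: x=[3.5033] v=[-1.6156]
Step 16: x=[3.2764] v=[-1.5127]
Step 17: x=[3.0688] v=[-1.3838]
Step 18: x=[2.8841] v=[-1.2311]
Step 19: x=[2.7255] v=[-1.0572]
Step 20: x=[2.5957] v=[-0.8651]
Step 21: x=[2.4970] v=[-0.6581]
Step 22: x=[2.4310] v=[-0.4398]
Step 23: x=[2.3989] v=[-0.2139]
Step 24: x=[2.4012] v=[0.0156]
First v>=0 after going negative at step 24, time=3.6000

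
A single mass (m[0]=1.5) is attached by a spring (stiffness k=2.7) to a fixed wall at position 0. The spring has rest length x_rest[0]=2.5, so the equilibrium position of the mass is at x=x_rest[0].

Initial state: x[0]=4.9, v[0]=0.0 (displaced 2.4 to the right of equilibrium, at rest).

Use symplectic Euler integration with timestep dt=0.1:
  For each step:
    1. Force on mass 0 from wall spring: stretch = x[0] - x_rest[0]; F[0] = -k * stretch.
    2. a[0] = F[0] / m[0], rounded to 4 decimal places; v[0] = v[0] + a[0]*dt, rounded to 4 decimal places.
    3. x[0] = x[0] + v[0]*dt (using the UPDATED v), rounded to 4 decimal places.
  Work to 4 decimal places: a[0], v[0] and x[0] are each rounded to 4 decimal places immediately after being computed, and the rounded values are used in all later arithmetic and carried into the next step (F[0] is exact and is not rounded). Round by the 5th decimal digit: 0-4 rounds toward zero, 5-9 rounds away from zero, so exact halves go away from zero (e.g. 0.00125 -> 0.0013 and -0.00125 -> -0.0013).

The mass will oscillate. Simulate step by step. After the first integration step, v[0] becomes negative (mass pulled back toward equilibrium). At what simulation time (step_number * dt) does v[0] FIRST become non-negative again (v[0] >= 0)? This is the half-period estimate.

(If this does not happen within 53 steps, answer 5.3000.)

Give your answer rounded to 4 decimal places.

Answer: 2.4000

Derivation:
Step 0: x=[4.9000] v=[0.0000]
Step 1: x=[4.8568] v=[-0.4320]
Step 2: x=[4.7712] v=[-0.8562]
Step 3: x=[4.6447] v=[-1.2650]
Step 4: x=[4.4796] v=[-1.6511]
Step 5: x=[4.2789] v=[-2.0074]
Step 6: x=[4.0461] v=[-2.3276]
Step 7: x=[3.7855] v=[-2.6059]
Step 8: x=[3.5018] v=[-2.8373]
Step 9: x=[3.2000] v=[-3.0176]
Step 10: x=[2.8856] v=[-3.1436]
Step 11: x=[2.5643] v=[-3.2130]
Step 12: x=[2.2418] v=[-3.2246]
Step 13: x=[1.9240] v=[-3.1781]
Step 14: x=[1.6166] v=[-3.0744]
Step 15: x=[1.3251] v=[-2.9154]
Step 16: x=[1.0547] v=[-2.7039]
Step 17: x=[0.8103] v=[-2.4438]
Step 18: x=[0.5963] v=[-2.1397]
Step 19: x=[0.4166] v=[-1.7970]
Step 20: x=[0.2744] v=[-1.4220]
Step 21: x=[0.1723] v=[-1.0214]
Step 22: x=[0.1121] v=[-0.6024]
Step 23: x=[0.0948] v=[-0.1726]
Step 24: x=[0.1208] v=[0.2603]
First v>=0 after going negative at step 24, time=2.4000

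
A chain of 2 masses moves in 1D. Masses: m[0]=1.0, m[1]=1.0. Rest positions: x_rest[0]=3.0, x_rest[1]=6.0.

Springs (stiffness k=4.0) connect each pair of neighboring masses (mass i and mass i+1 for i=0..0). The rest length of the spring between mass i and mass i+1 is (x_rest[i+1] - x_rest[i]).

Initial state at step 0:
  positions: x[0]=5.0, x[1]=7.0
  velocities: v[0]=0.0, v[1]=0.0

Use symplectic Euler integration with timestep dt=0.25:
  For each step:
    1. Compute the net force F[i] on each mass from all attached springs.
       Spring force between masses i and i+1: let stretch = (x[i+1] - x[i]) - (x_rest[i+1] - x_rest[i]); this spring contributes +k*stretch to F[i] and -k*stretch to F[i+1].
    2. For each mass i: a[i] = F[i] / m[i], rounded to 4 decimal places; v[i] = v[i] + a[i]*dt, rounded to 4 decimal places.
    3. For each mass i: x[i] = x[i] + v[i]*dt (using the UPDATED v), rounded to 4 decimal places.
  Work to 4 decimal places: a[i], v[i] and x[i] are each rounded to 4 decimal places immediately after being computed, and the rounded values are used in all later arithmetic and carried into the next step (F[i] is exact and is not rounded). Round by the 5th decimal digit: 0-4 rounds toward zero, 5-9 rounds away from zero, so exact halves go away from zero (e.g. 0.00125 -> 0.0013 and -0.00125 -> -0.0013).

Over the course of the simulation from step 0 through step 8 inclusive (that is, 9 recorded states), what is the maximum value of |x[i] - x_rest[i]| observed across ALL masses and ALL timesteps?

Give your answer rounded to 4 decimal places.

Answer: 2.0313

Derivation:
Step 0: x=[5.0000 7.0000] v=[0.0000 0.0000]
Step 1: x=[4.7500 7.2500] v=[-1.0000 1.0000]
Step 2: x=[4.3750 7.6250] v=[-1.5000 1.5000]
Step 3: x=[4.0625 7.9375] v=[-1.2500 1.2500]
Step 4: x=[3.9688 8.0313] v=[-0.3750 0.3750]
Step 5: x=[4.1407 7.8594] v=[0.6875 -0.6875]
Step 6: x=[4.4923 7.5079] v=[1.4062 -1.4062]
Step 7: x=[4.8478 7.1525] v=[1.4218 -1.4218]
Step 8: x=[5.0294 6.9709] v=[0.7265 -0.7265]
Max displacement = 2.0313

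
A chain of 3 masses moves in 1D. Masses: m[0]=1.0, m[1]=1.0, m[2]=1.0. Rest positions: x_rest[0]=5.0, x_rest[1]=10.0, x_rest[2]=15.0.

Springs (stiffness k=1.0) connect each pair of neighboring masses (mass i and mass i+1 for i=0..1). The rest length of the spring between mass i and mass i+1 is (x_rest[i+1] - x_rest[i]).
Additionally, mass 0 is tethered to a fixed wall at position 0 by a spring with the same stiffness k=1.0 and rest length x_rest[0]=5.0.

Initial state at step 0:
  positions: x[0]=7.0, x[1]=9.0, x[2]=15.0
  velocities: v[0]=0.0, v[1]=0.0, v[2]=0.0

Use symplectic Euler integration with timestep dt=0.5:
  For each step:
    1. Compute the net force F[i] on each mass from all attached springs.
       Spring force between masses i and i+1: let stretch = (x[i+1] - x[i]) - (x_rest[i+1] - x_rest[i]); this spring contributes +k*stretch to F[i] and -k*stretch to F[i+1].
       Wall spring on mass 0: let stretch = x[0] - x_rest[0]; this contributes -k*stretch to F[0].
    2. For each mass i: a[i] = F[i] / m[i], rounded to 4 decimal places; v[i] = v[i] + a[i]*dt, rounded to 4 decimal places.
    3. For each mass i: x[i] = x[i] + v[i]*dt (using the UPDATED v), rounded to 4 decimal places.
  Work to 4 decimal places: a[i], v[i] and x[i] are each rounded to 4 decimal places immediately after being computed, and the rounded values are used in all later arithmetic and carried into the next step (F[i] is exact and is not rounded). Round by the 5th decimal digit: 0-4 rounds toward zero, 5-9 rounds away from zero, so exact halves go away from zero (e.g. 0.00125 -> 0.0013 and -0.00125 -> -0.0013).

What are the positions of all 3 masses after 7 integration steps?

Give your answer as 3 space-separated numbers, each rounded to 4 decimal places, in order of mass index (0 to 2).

Answer: 5.9858 8.8291 15.4917

Derivation:
Step 0: x=[7.0000 9.0000 15.0000] v=[0.0000 0.0000 0.0000]
Step 1: x=[5.7500 10.0000 14.7500] v=[-2.5000 2.0000 -0.5000]
Step 2: x=[4.1250 11.1250 14.5625] v=[-3.2500 2.2500 -0.3750]
Step 3: x=[3.2188 11.3594 14.7657] v=[-1.8125 0.4688 0.4063]
Step 4: x=[3.5430 10.4102 15.3673] v=[0.6484 -1.8984 1.2032]
Step 5: x=[4.6983 8.9835 15.9797] v=[2.3105 -2.8535 1.2247]
Step 6: x=[5.7503 8.2345 16.0930] v=[2.1040 -1.4980 0.2266]
Step 7: x=[5.9858 8.8291 15.4917] v=[0.4710 1.1892 -1.2027]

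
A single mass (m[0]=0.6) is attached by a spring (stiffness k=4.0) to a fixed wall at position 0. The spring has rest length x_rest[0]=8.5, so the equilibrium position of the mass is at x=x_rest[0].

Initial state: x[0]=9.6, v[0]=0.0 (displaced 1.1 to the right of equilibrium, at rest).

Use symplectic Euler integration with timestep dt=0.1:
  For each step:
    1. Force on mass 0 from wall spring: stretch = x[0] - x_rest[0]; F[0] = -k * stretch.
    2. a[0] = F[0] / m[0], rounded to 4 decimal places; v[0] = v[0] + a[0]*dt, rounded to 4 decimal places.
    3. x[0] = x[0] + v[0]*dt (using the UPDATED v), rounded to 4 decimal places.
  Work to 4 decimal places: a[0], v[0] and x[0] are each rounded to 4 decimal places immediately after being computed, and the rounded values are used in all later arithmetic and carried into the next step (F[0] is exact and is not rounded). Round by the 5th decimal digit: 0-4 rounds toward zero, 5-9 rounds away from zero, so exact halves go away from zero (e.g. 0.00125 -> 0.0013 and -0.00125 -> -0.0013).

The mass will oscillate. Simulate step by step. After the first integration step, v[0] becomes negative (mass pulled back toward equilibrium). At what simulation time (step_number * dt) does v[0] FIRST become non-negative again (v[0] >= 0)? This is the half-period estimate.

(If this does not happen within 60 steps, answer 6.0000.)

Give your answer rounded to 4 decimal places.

Step 0: x=[9.6000] v=[0.0000]
Step 1: x=[9.5267] v=[-0.7333]
Step 2: x=[9.3849] v=[-1.4178]
Step 3: x=[9.1841] v=[-2.0077]
Step 4: x=[8.9377] v=[-2.4638]
Step 5: x=[8.6621] v=[-2.7556]
Step 6: x=[8.3757] v=[-2.8637]
Step 7: x=[8.0976] v=[-2.7808]
Step 8: x=[7.8464] v=[-2.5125]
Step 9: x=[7.6387] v=[-2.0768]
Step 10: x=[7.4884] v=[-1.5026]
Step 11: x=[7.4056] v=[-0.8282]
Step 12: x=[7.3957] v=[-0.0986]
Step 13: x=[7.4595] v=[0.6376]
First v>=0 after going negative at step 13, time=1.3000

Answer: 1.3000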